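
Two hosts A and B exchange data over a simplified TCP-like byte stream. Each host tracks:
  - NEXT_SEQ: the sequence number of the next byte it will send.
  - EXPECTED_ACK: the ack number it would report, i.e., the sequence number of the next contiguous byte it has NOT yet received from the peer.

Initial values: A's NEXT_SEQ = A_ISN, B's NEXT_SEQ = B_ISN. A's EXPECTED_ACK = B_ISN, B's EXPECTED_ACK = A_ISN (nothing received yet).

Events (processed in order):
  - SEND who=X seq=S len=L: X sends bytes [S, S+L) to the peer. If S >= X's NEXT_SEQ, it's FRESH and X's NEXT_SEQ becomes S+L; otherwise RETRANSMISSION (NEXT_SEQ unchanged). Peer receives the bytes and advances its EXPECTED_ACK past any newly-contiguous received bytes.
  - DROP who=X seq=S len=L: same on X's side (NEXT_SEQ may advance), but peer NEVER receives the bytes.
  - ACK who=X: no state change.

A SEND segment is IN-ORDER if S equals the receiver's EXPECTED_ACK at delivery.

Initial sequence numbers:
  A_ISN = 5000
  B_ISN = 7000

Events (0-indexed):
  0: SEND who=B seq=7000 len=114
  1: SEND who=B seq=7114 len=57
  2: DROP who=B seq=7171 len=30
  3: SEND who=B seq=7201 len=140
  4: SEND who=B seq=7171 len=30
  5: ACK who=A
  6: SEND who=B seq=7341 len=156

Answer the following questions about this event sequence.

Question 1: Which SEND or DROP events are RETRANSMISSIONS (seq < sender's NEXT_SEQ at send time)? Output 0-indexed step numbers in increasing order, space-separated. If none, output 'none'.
Step 0: SEND seq=7000 -> fresh
Step 1: SEND seq=7114 -> fresh
Step 2: DROP seq=7171 -> fresh
Step 3: SEND seq=7201 -> fresh
Step 4: SEND seq=7171 -> retransmit
Step 6: SEND seq=7341 -> fresh

Answer: 4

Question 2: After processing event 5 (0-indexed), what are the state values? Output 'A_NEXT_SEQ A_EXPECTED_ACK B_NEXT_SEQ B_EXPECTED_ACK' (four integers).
After event 0: A_seq=5000 A_ack=7114 B_seq=7114 B_ack=5000
After event 1: A_seq=5000 A_ack=7171 B_seq=7171 B_ack=5000
After event 2: A_seq=5000 A_ack=7171 B_seq=7201 B_ack=5000
After event 3: A_seq=5000 A_ack=7171 B_seq=7341 B_ack=5000
After event 4: A_seq=5000 A_ack=7341 B_seq=7341 B_ack=5000
After event 5: A_seq=5000 A_ack=7341 B_seq=7341 B_ack=5000

5000 7341 7341 5000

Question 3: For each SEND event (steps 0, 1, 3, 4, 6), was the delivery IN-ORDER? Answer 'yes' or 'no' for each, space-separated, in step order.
Answer: yes yes no yes yes

Derivation:
Step 0: SEND seq=7000 -> in-order
Step 1: SEND seq=7114 -> in-order
Step 3: SEND seq=7201 -> out-of-order
Step 4: SEND seq=7171 -> in-order
Step 6: SEND seq=7341 -> in-order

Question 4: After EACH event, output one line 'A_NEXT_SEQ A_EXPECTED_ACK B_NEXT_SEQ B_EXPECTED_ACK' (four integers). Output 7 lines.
5000 7114 7114 5000
5000 7171 7171 5000
5000 7171 7201 5000
5000 7171 7341 5000
5000 7341 7341 5000
5000 7341 7341 5000
5000 7497 7497 5000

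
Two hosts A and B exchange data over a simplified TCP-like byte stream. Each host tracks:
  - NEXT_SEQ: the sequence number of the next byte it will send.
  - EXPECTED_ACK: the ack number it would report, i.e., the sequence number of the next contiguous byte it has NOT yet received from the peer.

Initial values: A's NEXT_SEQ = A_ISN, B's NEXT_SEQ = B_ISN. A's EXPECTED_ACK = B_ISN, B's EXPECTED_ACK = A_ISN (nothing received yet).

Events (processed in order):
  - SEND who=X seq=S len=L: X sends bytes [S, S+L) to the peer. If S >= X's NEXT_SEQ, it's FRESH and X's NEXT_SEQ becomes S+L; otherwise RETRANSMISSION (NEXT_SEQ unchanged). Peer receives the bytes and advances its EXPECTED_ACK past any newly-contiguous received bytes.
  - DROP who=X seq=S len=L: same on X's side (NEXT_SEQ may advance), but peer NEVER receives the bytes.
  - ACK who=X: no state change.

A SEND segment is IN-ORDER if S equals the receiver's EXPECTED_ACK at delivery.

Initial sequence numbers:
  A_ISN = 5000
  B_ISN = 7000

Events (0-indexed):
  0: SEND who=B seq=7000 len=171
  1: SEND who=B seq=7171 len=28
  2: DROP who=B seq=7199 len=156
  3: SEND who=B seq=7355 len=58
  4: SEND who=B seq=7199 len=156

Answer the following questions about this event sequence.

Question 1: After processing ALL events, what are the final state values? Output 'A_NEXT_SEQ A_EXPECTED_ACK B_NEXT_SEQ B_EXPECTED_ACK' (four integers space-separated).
After event 0: A_seq=5000 A_ack=7171 B_seq=7171 B_ack=5000
After event 1: A_seq=5000 A_ack=7199 B_seq=7199 B_ack=5000
After event 2: A_seq=5000 A_ack=7199 B_seq=7355 B_ack=5000
After event 3: A_seq=5000 A_ack=7199 B_seq=7413 B_ack=5000
After event 4: A_seq=5000 A_ack=7413 B_seq=7413 B_ack=5000

Answer: 5000 7413 7413 5000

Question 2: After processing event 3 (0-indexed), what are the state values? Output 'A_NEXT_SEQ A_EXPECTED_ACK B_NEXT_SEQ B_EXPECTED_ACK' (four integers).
After event 0: A_seq=5000 A_ack=7171 B_seq=7171 B_ack=5000
After event 1: A_seq=5000 A_ack=7199 B_seq=7199 B_ack=5000
After event 2: A_seq=5000 A_ack=7199 B_seq=7355 B_ack=5000
After event 3: A_seq=5000 A_ack=7199 B_seq=7413 B_ack=5000

5000 7199 7413 5000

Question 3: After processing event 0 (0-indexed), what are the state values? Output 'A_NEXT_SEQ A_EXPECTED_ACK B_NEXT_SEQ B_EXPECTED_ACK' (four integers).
After event 0: A_seq=5000 A_ack=7171 B_seq=7171 B_ack=5000

5000 7171 7171 5000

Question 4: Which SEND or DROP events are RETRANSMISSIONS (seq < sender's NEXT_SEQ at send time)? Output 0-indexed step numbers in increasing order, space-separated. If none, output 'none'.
Answer: 4

Derivation:
Step 0: SEND seq=7000 -> fresh
Step 1: SEND seq=7171 -> fresh
Step 2: DROP seq=7199 -> fresh
Step 3: SEND seq=7355 -> fresh
Step 4: SEND seq=7199 -> retransmit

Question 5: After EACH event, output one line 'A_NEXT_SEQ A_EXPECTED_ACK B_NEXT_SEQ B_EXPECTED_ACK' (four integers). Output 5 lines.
5000 7171 7171 5000
5000 7199 7199 5000
5000 7199 7355 5000
5000 7199 7413 5000
5000 7413 7413 5000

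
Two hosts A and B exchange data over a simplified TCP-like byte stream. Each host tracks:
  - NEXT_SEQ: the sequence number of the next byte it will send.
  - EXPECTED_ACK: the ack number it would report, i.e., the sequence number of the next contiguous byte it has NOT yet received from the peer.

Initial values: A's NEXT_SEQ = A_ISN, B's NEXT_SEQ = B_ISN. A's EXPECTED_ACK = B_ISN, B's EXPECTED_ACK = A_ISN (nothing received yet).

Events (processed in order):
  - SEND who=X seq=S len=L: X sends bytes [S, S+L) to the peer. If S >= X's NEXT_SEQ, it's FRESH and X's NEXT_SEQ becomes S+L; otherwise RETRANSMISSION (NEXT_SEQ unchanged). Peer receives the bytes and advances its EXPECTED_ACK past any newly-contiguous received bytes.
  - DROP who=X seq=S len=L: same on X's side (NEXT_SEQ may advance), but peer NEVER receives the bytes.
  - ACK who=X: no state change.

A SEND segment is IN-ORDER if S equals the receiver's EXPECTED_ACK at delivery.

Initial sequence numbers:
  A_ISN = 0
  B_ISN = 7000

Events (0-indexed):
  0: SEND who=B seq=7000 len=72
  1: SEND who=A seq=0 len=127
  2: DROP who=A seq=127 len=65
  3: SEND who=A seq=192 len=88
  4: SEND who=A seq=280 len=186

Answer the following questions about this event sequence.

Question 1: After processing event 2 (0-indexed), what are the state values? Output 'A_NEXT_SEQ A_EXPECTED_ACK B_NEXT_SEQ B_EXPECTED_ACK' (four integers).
After event 0: A_seq=0 A_ack=7072 B_seq=7072 B_ack=0
After event 1: A_seq=127 A_ack=7072 B_seq=7072 B_ack=127
After event 2: A_seq=192 A_ack=7072 B_seq=7072 B_ack=127

192 7072 7072 127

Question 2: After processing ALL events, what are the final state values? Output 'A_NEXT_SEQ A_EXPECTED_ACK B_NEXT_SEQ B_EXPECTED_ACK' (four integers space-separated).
After event 0: A_seq=0 A_ack=7072 B_seq=7072 B_ack=0
After event 1: A_seq=127 A_ack=7072 B_seq=7072 B_ack=127
After event 2: A_seq=192 A_ack=7072 B_seq=7072 B_ack=127
After event 3: A_seq=280 A_ack=7072 B_seq=7072 B_ack=127
After event 4: A_seq=466 A_ack=7072 B_seq=7072 B_ack=127

Answer: 466 7072 7072 127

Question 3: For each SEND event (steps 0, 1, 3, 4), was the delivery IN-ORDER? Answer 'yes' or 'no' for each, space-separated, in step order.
Step 0: SEND seq=7000 -> in-order
Step 1: SEND seq=0 -> in-order
Step 3: SEND seq=192 -> out-of-order
Step 4: SEND seq=280 -> out-of-order

Answer: yes yes no no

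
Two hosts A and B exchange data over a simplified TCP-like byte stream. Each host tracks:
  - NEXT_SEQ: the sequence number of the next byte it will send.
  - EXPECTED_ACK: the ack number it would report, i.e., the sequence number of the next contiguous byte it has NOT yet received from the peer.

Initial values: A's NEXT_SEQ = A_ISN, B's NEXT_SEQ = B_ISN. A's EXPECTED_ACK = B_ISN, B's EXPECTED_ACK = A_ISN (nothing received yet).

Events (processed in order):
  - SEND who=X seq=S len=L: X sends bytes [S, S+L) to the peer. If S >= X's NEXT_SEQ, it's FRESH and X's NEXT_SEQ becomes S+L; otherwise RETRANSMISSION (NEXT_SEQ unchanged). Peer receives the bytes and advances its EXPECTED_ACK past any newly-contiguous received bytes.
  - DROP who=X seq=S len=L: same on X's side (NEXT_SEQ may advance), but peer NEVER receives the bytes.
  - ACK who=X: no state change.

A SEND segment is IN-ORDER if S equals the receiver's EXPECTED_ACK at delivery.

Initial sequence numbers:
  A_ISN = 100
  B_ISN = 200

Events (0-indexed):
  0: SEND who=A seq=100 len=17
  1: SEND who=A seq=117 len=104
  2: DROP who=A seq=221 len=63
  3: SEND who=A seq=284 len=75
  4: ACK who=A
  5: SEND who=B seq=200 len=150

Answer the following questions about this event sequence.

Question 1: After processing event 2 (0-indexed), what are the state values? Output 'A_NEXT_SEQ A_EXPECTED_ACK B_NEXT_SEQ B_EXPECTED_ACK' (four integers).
After event 0: A_seq=117 A_ack=200 B_seq=200 B_ack=117
After event 1: A_seq=221 A_ack=200 B_seq=200 B_ack=221
After event 2: A_seq=284 A_ack=200 B_seq=200 B_ack=221

284 200 200 221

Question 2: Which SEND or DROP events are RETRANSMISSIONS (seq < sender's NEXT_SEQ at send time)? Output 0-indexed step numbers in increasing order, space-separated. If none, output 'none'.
Answer: none

Derivation:
Step 0: SEND seq=100 -> fresh
Step 1: SEND seq=117 -> fresh
Step 2: DROP seq=221 -> fresh
Step 3: SEND seq=284 -> fresh
Step 5: SEND seq=200 -> fresh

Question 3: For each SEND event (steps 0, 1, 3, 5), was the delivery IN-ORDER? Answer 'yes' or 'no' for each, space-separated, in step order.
Step 0: SEND seq=100 -> in-order
Step 1: SEND seq=117 -> in-order
Step 3: SEND seq=284 -> out-of-order
Step 5: SEND seq=200 -> in-order

Answer: yes yes no yes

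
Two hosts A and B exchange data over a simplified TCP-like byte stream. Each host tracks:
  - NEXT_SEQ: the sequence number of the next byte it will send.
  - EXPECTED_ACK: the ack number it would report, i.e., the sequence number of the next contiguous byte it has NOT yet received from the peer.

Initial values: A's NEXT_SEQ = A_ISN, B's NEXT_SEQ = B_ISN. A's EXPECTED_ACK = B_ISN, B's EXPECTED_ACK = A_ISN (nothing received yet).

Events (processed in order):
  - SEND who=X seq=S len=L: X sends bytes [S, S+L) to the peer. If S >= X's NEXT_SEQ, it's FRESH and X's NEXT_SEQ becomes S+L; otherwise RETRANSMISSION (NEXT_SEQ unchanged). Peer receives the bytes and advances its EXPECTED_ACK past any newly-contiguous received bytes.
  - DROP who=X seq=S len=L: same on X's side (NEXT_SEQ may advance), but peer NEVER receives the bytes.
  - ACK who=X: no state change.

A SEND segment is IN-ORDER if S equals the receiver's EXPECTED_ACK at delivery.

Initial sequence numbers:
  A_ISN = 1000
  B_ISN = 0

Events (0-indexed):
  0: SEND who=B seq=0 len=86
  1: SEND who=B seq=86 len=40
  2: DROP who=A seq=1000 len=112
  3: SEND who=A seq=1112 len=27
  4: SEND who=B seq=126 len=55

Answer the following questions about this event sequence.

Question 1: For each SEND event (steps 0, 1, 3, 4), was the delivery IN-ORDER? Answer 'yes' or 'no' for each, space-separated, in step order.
Answer: yes yes no yes

Derivation:
Step 0: SEND seq=0 -> in-order
Step 1: SEND seq=86 -> in-order
Step 3: SEND seq=1112 -> out-of-order
Step 4: SEND seq=126 -> in-order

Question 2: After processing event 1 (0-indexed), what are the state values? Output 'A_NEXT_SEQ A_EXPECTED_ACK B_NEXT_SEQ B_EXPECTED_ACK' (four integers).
After event 0: A_seq=1000 A_ack=86 B_seq=86 B_ack=1000
After event 1: A_seq=1000 A_ack=126 B_seq=126 B_ack=1000

1000 126 126 1000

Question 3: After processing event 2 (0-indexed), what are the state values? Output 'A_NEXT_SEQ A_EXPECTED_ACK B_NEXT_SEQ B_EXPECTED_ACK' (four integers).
After event 0: A_seq=1000 A_ack=86 B_seq=86 B_ack=1000
After event 1: A_seq=1000 A_ack=126 B_seq=126 B_ack=1000
After event 2: A_seq=1112 A_ack=126 B_seq=126 B_ack=1000

1112 126 126 1000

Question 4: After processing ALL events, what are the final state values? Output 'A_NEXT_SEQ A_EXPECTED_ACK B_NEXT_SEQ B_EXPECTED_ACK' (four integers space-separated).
After event 0: A_seq=1000 A_ack=86 B_seq=86 B_ack=1000
After event 1: A_seq=1000 A_ack=126 B_seq=126 B_ack=1000
After event 2: A_seq=1112 A_ack=126 B_seq=126 B_ack=1000
After event 3: A_seq=1139 A_ack=126 B_seq=126 B_ack=1000
After event 4: A_seq=1139 A_ack=181 B_seq=181 B_ack=1000

Answer: 1139 181 181 1000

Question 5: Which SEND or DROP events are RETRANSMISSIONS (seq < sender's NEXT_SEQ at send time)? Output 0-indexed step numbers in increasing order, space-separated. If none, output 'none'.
Answer: none

Derivation:
Step 0: SEND seq=0 -> fresh
Step 1: SEND seq=86 -> fresh
Step 2: DROP seq=1000 -> fresh
Step 3: SEND seq=1112 -> fresh
Step 4: SEND seq=126 -> fresh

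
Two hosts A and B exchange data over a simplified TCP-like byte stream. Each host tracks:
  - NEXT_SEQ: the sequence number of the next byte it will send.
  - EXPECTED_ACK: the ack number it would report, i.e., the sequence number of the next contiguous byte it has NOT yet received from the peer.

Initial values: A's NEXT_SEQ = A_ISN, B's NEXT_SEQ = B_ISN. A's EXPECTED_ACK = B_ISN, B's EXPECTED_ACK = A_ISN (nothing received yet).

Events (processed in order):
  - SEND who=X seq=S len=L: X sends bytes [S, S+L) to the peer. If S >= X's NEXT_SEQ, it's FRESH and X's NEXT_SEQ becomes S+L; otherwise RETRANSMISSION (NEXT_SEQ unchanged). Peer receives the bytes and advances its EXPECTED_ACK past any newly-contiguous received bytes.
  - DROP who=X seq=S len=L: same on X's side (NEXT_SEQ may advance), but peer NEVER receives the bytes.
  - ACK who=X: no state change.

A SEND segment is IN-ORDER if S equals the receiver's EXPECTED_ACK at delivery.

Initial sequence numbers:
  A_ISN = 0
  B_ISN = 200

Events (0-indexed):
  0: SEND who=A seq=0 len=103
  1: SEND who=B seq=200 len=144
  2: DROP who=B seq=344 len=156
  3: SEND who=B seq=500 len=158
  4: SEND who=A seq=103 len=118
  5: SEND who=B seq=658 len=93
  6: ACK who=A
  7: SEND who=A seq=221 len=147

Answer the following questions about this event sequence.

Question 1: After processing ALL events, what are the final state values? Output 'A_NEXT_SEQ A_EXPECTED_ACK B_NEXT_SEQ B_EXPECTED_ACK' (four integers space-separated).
Answer: 368 344 751 368

Derivation:
After event 0: A_seq=103 A_ack=200 B_seq=200 B_ack=103
After event 1: A_seq=103 A_ack=344 B_seq=344 B_ack=103
After event 2: A_seq=103 A_ack=344 B_seq=500 B_ack=103
After event 3: A_seq=103 A_ack=344 B_seq=658 B_ack=103
After event 4: A_seq=221 A_ack=344 B_seq=658 B_ack=221
After event 5: A_seq=221 A_ack=344 B_seq=751 B_ack=221
After event 6: A_seq=221 A_ack=344 B_seq=751 B_ack=221
After event 7: A_seq=368 A_ack=344 B_seq=751 B_ack=368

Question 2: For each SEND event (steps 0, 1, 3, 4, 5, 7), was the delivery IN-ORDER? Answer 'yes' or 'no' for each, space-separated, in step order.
Answer: yes yes no yes no yes

Derivation:
Step 0: SEND seq=0 -> in-order
Step 1: SEND seq=200 -> in-order
Step 3: SEND seq=500 -> out-of-order
Step 4: SEND seq=103 -> in-order
Step 5: SEND seq=658 -> out-of-order
Step 7: SEND seq=221 -> in-order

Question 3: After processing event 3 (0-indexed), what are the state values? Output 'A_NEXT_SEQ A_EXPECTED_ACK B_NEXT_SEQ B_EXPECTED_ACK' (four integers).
After event 0: A_seq=103 A_ack=200 B_seq=200 B_ack=103
After event 1: A_seq=103 A_ack=344 B_seq=344 B_ack=103
After event 2: A_seq=103 A_ack=344 B_seq=500 B_ack=103
After event 3: A_seq=103 A_ack=344 B_seq=658 B_ack=103

103 344 658 103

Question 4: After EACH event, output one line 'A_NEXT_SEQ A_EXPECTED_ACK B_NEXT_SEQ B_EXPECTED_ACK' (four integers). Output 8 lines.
103 200 200 103
103 344 344 103
103 344 500 103
103 344 658 103
221 344 658 221
221 344 751 221
221 344 751 221
368 344 751 368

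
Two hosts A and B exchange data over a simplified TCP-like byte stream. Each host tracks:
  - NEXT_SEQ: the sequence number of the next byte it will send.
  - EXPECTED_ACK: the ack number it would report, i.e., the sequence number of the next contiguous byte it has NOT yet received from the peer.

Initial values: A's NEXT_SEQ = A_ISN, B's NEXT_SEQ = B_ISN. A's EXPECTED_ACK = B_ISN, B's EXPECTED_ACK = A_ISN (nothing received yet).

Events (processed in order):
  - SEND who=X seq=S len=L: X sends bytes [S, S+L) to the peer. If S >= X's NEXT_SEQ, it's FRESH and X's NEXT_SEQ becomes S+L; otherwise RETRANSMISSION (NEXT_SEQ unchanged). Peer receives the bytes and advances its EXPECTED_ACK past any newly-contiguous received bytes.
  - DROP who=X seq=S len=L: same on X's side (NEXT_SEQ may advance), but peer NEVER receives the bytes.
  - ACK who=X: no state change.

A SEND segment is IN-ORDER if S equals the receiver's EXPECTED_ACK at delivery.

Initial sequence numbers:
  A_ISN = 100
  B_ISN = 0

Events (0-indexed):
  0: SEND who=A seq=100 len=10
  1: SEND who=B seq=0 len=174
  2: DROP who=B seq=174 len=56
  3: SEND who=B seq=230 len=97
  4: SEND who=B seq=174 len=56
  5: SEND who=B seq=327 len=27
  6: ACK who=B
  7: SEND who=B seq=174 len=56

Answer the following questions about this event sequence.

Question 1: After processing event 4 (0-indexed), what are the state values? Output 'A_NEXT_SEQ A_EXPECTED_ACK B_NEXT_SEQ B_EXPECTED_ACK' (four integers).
After event 0: A_seq=110 A_ack=0 B_seq=0 B_ack=110
After event 1: A_seq=110 A_ack=174 B_seq=174 B_ack=110
After event 2: A_seq=110 A_ack=174 B_seq=230 B_ack=110
After event 3: A_seq=110 A_ack=174 B_seq=327 B_ack=110
After event 4: A_seq=110 A_ack=327 B_seq=327 B_ack=110

110 327 327 110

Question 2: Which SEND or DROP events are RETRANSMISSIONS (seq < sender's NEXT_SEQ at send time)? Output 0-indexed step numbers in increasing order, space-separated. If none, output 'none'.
Answer: 4 7

Derivation:
Step 0: SEND seq=100 -> fresh
Step 1: SEND seq=0 -> fresh
Step 2: DROP seq=174 -> fresh
Step 3: SEND seq=230 -> fresh
Step 4: SEND seq=174 -> retransmit
Step 5: SEND seq=327 -> fresh
Step 7: SEND seq=174 -> retransmit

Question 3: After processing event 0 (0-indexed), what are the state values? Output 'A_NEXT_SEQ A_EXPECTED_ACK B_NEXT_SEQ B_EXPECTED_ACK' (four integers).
After event 0: A_seq=110 A_ack=0 B_seq=0 B_ack=110

110 0 0 110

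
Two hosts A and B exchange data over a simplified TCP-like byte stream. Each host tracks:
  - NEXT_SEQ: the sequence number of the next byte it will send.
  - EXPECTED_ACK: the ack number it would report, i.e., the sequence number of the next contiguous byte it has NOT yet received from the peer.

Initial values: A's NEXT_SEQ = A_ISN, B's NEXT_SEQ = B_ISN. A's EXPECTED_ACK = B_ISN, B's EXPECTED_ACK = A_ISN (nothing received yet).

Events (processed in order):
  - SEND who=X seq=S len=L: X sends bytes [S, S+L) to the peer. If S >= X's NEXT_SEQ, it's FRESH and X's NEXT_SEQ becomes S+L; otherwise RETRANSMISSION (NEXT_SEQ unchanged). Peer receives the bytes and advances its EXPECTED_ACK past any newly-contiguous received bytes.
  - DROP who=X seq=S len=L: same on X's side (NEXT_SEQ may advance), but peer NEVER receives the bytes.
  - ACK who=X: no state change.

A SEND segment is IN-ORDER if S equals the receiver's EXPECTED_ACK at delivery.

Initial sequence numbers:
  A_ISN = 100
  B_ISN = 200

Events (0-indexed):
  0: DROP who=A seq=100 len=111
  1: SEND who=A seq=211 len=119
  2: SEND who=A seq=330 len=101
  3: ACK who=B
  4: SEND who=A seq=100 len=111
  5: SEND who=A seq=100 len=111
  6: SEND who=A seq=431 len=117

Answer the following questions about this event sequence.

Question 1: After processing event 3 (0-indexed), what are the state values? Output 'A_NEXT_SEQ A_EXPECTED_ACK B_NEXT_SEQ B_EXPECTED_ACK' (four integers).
After event 0: A_seq=211 A_ack=200 B_seq=200 B_ack=100
After event 1: A_seq=330 A_ack=200 B_seq=200 B_ack=100
After event 2: A_seq=431 A_ack=200 B_seq=200 B_ack=100
After event 3: A_seq=431 A_ack=200 B_seq=200 B_ack=100

431 200 200 100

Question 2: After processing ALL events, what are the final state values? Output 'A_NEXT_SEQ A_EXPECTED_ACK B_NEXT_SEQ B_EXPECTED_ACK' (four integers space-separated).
After event 0: A_seq=211 A_ack=200 B_seq=200 B_ack=100
After event 1: A_seq=330 A_ack=200 B_seq=200 B_ack=100
After event 2: A_seq=431 A_ack=200 B_seq=200 B_ack=100
After event 3: A_seq=431 A_ack=200 B_seq=200 B_ack=100
After event 4: A_seq=431 A_ack=200 B_seq=200 B_ack=431
After event 5: A_seq=431 A_ack=200 B_seq=200 B_ack=431
After event 6: A_seq=548 A_ack=200 B_seq=200 B_ack=548

Answer: 548 200 200 548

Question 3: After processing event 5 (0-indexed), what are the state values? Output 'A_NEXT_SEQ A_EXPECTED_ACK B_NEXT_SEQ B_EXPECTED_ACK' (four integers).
After event 0: A_seq=211 A_ack=200 B_seq=200 B_ack=100
After event 1: A_seq=330 A_ack=200 B_seq=200 B_ack=100
After event 2: A_seq=431 A_ack=200 B_seq=200 B_ack=100
After event 3: A_seq=431 A_ack=200 B_seq=200 B_ack=100
After event 4: A_seq=431 A_ack=200 B_seq=200 B_ack=431
After event 5: A_seq=431 A_ack=200 B_seq=200 B_ack=431

431 200 200 431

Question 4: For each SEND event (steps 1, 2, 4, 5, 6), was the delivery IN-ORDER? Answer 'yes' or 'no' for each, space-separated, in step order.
Answer: no no yes no yes

Derivation:
Step 1: SEND seq=211 -> out-of-order
Step 2: SEND seq=330 -> out-of-order
Step 4: SEND seq=100 -> in-order
Step 5: SEND seq=100 -> out-of-order
Step 6: SEND seq=431 -> in-order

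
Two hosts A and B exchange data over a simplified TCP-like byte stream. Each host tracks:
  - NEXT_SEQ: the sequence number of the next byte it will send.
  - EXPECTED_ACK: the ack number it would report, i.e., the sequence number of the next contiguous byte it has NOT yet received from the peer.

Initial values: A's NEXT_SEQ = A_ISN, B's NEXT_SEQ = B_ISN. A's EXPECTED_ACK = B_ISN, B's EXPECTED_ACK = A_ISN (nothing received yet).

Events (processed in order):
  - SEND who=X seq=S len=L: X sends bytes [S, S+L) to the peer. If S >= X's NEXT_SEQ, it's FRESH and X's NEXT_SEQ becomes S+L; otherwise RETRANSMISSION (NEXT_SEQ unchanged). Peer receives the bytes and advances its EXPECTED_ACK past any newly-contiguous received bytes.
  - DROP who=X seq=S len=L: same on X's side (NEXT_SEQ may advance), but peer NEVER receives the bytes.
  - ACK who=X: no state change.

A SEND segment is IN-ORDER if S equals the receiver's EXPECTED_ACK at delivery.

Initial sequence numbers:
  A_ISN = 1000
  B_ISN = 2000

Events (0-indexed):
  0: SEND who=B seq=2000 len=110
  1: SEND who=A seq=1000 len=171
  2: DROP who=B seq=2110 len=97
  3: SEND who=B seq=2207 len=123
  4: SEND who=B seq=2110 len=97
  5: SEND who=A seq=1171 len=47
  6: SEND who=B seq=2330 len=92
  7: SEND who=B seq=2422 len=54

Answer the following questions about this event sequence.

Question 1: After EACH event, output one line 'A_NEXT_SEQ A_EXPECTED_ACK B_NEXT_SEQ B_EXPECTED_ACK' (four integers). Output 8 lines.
1000 2110 2110 1000
1171 2110 2110 1171
1171 2110 2207 1171
1171 2110 2330 1171
1171 2330 2330 1171
1218 2330 2330 1218
1218 2422 2422 1218
1218 2476 2476 1218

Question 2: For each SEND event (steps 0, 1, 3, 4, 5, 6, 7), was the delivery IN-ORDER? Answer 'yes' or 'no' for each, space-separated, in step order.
Step 0: SEND seq=2000 -> in-order
Step 1: SEND seq=1000 -> in-order
Step 3: SEND seq=2207 -> out-of-order
Step 4: SEND seq=2110 -> in-order
Step 5: SEND seq=1171 -> in-order
Step 6: SEND seq=2330 -> in-order
Step 7: SEND seq=2422 -> in-order

Answer: yes yes no yes yes yes yes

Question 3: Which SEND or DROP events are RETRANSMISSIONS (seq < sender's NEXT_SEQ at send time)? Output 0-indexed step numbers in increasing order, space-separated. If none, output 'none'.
Step 0: SEND seq=2000 -> fresh
Step 1: SEND seq=1000 -> fresh
Step 2: DROP seq=2110 -> fresh
Step 3: SEND seq=2207 -> fresh
Step 4: SEND seq=2110 -> retransmit
Step 5: SEND seq=1171 -> fresh
Step 6: SEND seq=2330 -> fresh
Step 7: SEND seq=2422 -> fresh

Answer: 4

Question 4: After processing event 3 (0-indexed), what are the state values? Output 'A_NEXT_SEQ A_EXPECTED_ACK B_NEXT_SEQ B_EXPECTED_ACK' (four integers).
After event 0: A_seq=1000 A_ack=2110 B_seq=2110 B_ack=1000
After event 1: A_seq=1171 A_ack=2110 B_seq=2110 B_ack=1171
After event 2: A_seq=1171 A_ack=2110 B_seq=2207 B_ack=1171
After event 3: A_seq=1171 A_ack=2110 B_seq=2330 B_ack=1171

1171 2110 2330 1171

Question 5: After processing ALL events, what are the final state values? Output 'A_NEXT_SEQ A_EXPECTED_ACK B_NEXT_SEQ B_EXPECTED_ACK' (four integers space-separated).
After event 0: A_seq=1000 A_ack=2110 B_seq=2110 B_ack=1000
After event 1: A_seq=1171 A_ack=2110 B_seq=2110 B_ack=1171
After event 2: A_seq=1171 A_ack=2110 B_seq=2207 B_ack=1171
After event 3: A_seq=1171 A_ack=2110 B_seq=2330 B_ack=1171
After event 4: A_seq=1171 A_ack=2330 B_seq=2330 B_ack=1171
After event 5: A_seq=1218 A_ack=2330 B_seq=2330 B_ack=1218
After event 6: A_seq=1218 A_ack=2422 B_seq=2422 B_ack=1218
After event 7: A_seq=1218 A_ack=2476 B_seq=2476 B_ack=1218

Answer: 1218 2476 2476 1218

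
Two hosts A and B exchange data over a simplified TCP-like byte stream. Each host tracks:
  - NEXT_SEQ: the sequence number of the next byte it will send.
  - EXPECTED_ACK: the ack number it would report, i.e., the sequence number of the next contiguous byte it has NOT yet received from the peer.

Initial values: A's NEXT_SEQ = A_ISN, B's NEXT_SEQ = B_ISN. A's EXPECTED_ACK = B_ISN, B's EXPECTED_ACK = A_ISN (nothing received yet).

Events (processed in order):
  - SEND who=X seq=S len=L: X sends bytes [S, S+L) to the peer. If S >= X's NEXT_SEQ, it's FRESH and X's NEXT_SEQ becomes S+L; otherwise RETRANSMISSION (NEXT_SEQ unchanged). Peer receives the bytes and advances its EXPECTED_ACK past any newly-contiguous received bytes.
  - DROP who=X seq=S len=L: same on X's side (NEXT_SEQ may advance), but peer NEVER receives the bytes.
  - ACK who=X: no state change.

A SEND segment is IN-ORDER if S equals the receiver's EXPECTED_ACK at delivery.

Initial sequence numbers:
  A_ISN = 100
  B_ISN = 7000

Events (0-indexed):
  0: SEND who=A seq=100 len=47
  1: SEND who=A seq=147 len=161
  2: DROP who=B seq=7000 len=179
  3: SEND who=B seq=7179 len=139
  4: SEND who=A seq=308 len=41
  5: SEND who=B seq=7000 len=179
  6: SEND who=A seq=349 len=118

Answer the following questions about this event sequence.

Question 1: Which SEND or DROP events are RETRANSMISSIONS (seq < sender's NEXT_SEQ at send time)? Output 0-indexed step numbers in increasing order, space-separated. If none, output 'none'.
Step 0: SEND seq=100 -> fresh
Step 1: SEND seq=147 -> fresh
Step 2: DROP seq=7000 -> fresh
Step 3: SEND seq=7179 -> fresh
Step 4: SEND seq=308 -> fresh
Step 5: SEND seq=7000 -> retransmit
Step 6: SEND seq=349 -> fresh

Answer: 5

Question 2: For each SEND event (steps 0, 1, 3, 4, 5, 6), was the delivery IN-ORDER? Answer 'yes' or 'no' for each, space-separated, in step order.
Step 0: SEND seq=100 -> in-order
Step 1: SEND seq=147 -> in-order
Step 3: SEND seq=7179 -> out-of-order
Step 4: SEND seq=308 -> in-order
Step 5: SEND seq=7000 -> in-order
Step 6: SEND seq=349 -> in-order

Answer: yes yes no yes yes yes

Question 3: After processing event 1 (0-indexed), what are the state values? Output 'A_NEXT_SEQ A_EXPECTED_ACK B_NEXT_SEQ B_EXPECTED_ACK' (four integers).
After event 0: A_seq=147 A_ack=7000 B_seq=7000 B_ack=147
After event 1: A_seq=308 A_ack=7000 B_seq=7000 B_ack=308

308 7000 7000 308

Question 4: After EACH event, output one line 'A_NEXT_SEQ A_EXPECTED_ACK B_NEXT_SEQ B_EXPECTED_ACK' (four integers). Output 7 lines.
147 7000 7000 147
308 7000 7000 308
308 7000 7179 308
308 7000 7318 308
349 7000 7318 349
349 7318 7318 349
467 7318 7318 467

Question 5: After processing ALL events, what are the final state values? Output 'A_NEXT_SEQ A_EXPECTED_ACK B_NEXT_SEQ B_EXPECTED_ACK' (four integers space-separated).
Answer: 467 7318 7318 467

Derivation:
After event 0: A_seq=147 A_ack=7000 B_seq=7000 B_ack=147
After event 1: A_seq=308 A_ack=7000 B_seq=7000 B_ack=308
After event 2: A_seq=308 A_ack=7000 B_seq=7179 B_ack=308
After event 3: A_seq=308 A_ack=7000 B_seq=7318 B_ack=308
After event 4: A_seq=349 A_ack=7000 B_seq=7318 B_ack=349
After event 5: A_seq=349 A_ack=7318 B_seq=7318 B_ack=349
After event 6: A_seq=467 A_ack=7318 B_seq=7318 B_ack=467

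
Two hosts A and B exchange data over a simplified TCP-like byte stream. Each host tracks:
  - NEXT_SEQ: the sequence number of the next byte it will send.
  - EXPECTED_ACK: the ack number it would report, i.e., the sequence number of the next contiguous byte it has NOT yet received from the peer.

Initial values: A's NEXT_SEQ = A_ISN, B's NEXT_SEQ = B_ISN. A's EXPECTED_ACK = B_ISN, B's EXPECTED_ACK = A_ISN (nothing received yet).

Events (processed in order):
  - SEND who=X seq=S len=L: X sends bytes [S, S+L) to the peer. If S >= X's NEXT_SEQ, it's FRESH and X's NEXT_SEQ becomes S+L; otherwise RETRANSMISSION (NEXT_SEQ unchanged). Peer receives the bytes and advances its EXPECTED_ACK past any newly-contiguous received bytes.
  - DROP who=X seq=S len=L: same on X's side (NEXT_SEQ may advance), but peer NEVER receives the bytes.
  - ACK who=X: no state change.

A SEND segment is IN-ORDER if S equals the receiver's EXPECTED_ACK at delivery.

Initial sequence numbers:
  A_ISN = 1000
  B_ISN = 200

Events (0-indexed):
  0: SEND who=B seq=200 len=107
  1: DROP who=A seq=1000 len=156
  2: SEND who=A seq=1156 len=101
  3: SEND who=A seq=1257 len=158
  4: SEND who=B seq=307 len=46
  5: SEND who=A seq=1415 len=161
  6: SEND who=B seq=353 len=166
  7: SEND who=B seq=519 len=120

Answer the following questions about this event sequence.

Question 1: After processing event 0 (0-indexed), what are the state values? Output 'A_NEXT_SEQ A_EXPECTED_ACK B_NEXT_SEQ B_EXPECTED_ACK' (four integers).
After event 0: A_seq=1000 A_ack=307 B_seq=307 B_ack=1000

1000 307 307 1000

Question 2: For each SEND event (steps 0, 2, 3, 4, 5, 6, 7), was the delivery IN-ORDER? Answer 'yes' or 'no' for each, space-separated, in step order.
Answer: yes no no yes no yes yes

Derivation:
Step 0: SEND seq=200 -> in-order
Step 2: SEND seq=1156 -> out-of-order
Step 3: SEND seq=1257 -> out-of-order
Step 4: SEND seq=307 -> in-order
Step 5: SEND seq=1415 -> out-of-order
Step 6: SEND seq=353 -> in-order
Step 7: SEND seq=519 -> in-order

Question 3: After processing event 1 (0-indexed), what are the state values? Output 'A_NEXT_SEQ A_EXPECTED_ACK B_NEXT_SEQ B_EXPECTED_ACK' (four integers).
After event 0: A_seq=1000 A_ack=307 B_seq=307 B_ack=1000
After event 1: A_seq=1156 A_ack=307 B_seq=307 B_ack=1000

1156 307 307 1000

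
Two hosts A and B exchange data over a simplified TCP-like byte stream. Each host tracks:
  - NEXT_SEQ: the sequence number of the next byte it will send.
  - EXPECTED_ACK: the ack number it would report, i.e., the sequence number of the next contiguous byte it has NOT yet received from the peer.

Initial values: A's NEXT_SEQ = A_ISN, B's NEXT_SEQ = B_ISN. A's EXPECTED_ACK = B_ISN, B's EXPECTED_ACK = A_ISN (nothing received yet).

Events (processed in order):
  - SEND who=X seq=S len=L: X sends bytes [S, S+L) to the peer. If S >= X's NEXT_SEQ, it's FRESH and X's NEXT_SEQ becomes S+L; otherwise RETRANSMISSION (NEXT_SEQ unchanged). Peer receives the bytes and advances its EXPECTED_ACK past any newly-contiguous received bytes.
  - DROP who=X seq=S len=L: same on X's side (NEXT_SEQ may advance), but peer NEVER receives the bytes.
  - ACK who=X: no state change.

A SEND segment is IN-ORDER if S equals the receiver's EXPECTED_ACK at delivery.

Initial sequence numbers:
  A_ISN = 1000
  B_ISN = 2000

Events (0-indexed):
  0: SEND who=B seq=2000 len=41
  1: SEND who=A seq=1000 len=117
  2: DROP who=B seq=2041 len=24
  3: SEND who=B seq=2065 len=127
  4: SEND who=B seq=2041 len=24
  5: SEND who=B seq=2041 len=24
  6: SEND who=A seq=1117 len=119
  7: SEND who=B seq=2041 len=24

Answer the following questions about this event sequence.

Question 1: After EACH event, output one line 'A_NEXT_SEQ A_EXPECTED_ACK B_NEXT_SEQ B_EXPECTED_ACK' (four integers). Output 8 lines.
1000 2041 2041 1000
1117 2041 2041 1117
1117 2041 2065 1117
1117 2041 2192 1117
1117 2192 2192 1117
1117 2192 2192 1117
1236 2192 2192 1236
1236 2192 2192 1236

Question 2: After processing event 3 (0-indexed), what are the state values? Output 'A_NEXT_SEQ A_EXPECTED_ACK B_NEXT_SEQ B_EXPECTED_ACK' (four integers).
After event 0: A_seq=1000 A_ack=2041 B_seq=2041 B_ack=1000
After event 1: A_seq=1117 A_ack=2041 B_seq=2041 B_ack=1117
After event 2: A_seq=1117 A_ack=2041 B_seq=2065 B_ack=1117
After event 3: A_seq=1117 A_ack=2041 B_seq=2192 B_ack=1117

1117 2041 2192 1117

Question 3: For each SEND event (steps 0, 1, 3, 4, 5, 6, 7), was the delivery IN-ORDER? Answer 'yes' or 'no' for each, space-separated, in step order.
Answer: yes yes no yes no yes no

Derivation:
Step 0: SEND seq=2000 -> in-order
Step 1: SEND seq=1000 -> in-order
Step 3: SEND seq=2065 -> out-of-order
Step 4: SEND seq=2041 -> in-order
Step 5: SEND seq=2041 -> out-of-order
Step 6: SEND seq=1117 -> in-order
Step 7: SEND seq=2041 -> out-of-order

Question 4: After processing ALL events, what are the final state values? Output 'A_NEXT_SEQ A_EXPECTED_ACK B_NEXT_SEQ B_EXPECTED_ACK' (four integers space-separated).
Answer: 1236 2192 2192 1236

Derivation:
After event 0: A_seq=1000 A_ack=2041 B_seq=2041 B_ack=1000
After event 1: A_seq=1117 A_ack=2041 B_seq=2041 B_ack=1117
After event 2: A_seq=1117 A_ack=2041 B_seq=2065 B_ack=1117
After event 3: A_seq=1117 A_ack=2041 B_seq=2192 B_ack=1117
After event 4: A_seq=1117 A_ack=2192 B_seq=2192 B_ack=1117
After event 5: A_seq=1117 A_ack=2192 B_seq=2192 B_ack=1117
After event 6: A_seq=1236 A_ack=2192 B_seq=2192 B_ack=1236
After event 7: A_seq=1236 A_ack=2192 B_seq=2192 B_ack=1236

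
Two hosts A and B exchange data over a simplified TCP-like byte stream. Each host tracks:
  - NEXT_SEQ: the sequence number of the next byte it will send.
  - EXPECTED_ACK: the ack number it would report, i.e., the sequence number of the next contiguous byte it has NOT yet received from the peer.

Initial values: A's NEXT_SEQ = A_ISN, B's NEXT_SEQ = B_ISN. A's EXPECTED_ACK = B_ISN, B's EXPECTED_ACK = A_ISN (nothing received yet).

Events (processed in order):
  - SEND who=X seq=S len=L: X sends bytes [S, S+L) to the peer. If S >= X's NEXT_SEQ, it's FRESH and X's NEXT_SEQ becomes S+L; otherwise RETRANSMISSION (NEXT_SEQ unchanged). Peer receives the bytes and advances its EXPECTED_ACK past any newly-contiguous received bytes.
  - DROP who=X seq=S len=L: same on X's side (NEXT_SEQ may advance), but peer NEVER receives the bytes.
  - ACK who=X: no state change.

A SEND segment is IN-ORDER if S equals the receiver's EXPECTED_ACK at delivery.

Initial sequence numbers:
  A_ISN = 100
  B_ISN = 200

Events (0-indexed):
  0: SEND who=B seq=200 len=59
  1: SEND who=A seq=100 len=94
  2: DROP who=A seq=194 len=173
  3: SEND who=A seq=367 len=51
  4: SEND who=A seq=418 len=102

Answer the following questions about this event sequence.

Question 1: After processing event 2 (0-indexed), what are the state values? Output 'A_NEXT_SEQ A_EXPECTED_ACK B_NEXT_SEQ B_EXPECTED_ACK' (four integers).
After event 0: A_seq=100 A_ack=259 B_seq=259 B_ack=100
After event 1: A_seq=194 A_ack=259 B_seq=259 B_ack=194
After event 2: A_seq=367 A_ack=259 B_seq=259 B_ack=194

367 259 259 194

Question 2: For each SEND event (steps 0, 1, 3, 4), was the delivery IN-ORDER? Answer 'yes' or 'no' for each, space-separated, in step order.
Answer: yes yes no no

Derivation:
Step 0: SEND seq=200 -> in-order
Step 1: SEND seq=100 -> in-order
Step 3: SEND seq=367 -> out-of-order
Step 4: SEND seq=418 -> out-of-order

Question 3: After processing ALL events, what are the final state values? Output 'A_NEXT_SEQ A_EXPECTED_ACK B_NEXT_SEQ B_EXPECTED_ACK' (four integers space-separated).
After event 0: A_seq=100 A_ack=259 B_seq=259 B_ack=100
After event 1: A_seq=194 A_ack=259 B_seq=259 B_ack=194
After event 2: A_seq=367 A_ack=259 B_seq=259 B_ack=194
After event 3: A_seq=418 A_ack=259 B_seq=259 B_ack=194
After event 4: A_seq=520 A_ack=259 B_seq=259 B_ack=194

Answer: 520 259 259 194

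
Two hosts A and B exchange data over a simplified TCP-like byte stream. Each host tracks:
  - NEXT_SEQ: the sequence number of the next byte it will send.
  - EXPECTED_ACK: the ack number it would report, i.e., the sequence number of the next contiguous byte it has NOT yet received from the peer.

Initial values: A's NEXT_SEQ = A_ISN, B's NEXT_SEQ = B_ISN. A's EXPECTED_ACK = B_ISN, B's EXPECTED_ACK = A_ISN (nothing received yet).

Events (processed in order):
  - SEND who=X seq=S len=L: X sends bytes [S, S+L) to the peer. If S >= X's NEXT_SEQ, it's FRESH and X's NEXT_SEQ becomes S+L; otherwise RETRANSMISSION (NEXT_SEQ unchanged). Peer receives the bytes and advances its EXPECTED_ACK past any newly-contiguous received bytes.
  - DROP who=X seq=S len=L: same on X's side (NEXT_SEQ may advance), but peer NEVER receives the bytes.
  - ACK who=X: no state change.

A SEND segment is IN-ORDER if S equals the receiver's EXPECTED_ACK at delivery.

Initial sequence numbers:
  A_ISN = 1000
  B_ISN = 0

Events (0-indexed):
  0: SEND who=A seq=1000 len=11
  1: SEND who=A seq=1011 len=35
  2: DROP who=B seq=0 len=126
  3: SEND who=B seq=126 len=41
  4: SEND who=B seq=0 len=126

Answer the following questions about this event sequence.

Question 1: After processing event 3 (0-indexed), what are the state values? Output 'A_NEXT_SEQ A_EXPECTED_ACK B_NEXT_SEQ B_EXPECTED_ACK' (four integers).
After event 0: A_seq=1011 A_ack=0 B_seq=0 B_ack=1011
After event 1: A_seq=1046 A_ack=0 B_seq=0 B_ack=1046
After event 2: A_seq=1046 A_ack=0 B_seq=126 B_ack=1046
After event 3: A_seq=1046 A_ack=0 B_seq=167 B_ack=1046

1046 0 167 1046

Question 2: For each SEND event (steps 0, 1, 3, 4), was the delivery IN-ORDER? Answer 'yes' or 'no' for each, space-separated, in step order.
Answer: yes yes no yes

Derivation:
Step 0: SEND seq=1000 -> in-order
Step 1: SEND seq=1011 -> in-order
Step 3: SEND seq=126 -> out-of-order
Step 4: SEND seq=0 -> in-order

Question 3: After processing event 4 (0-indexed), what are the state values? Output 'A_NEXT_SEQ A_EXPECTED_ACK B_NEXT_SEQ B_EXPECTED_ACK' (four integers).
After event 0: A_seq=1011 A_ack=0 B_seq=0 B_ack=1011
After event 1: A_seq=1046 A_ack=0 B_seq=0 B_ack=1046
After event 2: A_seq=1046 A_ack=0 B_seq=126 B_ack=1046
After event 3: A_seq=1046 A_ack=0 B_seq=167 B_ack=1046
After event 4: A_seq=1046 A_ack=167 B_seq=167 B_ack=1046

1046 167 167 1046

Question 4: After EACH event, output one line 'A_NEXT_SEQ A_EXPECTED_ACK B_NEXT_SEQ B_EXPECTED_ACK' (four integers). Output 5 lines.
1011 0 0 1011
1046 0 0 1046
1046 0 126 1046
1046 0 167 1046
1046 167 167 1046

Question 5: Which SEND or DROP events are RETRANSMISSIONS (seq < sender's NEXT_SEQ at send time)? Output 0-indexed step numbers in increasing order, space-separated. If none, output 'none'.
Step 0: SEND seq=1000 -> fresh
Step 1: SEND seq=1011 -> fresh
Step 2: DROP seq=0 -> fresh
Step 3: SEND seq=126 -> fresh
Step 4: SEND seq=0 -> retransmit

Answer: 4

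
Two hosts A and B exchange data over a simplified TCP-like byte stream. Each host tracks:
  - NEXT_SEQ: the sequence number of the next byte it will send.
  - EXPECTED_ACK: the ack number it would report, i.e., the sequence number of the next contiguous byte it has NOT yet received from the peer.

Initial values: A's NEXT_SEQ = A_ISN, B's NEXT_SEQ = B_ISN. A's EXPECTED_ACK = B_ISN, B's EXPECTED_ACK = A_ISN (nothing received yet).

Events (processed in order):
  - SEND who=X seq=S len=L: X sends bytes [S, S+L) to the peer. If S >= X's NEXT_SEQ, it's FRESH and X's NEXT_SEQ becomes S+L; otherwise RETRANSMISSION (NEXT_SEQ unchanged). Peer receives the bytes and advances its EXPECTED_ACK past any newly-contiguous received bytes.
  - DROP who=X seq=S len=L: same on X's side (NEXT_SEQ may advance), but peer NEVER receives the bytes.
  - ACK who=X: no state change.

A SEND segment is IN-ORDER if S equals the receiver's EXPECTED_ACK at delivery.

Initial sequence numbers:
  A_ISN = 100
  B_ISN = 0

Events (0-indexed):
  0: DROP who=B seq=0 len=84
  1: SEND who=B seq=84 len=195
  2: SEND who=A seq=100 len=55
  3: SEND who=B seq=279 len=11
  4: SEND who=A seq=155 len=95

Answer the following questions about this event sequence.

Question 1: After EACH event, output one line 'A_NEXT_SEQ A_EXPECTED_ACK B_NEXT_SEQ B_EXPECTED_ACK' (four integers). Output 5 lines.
100 0 84 100
100 0 279 100
155 0 279 155
155 0 290 155
250 0 290 250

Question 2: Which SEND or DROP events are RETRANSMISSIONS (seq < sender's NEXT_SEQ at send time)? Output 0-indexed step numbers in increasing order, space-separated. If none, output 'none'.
Step 0: DROP seq=0 -> fresh
Step 1: SEND seq=84 -> fresh
Step 2: SEND seq=100 -> fresh
Step 3: SEND seq=279 -> fresh
Step 4: SEND seq=155 -> fresh

Answer: none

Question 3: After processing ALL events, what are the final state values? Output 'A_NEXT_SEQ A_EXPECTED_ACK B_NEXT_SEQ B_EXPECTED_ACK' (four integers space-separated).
After event 0: A_seq=100 A_ack=0 B_seq=84 B_ack=100
After event 1: A_seq=100 A_ack=0 B_seq=279 B_ack=100
After event 2: A_seq=155 A_ack=0 B_seq=279 B_ack=155
After event 3: A_seq=155 A_ack=0 B_seq=290 B_ack=155
After event 4: A_seq=250 A_ack=0 B_seq=290 B_ack=250

Answer: 250 0 290 250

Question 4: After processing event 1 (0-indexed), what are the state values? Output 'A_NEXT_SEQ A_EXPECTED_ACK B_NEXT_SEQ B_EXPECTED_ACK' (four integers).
After event 0: A_seq=100 A_ack=0 B_seq=84 B_ack=100
After event 1: A_seq=100 A_ack=0 B_seq=279 B_ack=100

100 0 279 100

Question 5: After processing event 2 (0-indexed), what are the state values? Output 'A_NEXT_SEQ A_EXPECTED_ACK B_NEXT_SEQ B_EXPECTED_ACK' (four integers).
After event 0: A_seq=100 A_ack=0 B_seq=84 B_ack=100
After event 1: A_seq=100 A_ack=0 B_seq=279 B_ack=100
After event 2: A_seq=155 A_ack=0 B_seq=279 B_ack=155

155 0 279 155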